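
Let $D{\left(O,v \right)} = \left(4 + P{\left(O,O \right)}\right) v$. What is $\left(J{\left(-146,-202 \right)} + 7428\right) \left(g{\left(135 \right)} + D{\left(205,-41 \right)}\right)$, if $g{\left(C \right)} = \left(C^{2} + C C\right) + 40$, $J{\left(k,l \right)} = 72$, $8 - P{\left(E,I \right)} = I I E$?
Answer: $2649420922500$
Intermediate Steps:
$P{\left(E,I \right)} = 8 - E I^{2}$ ($P{\left(E,I \right)} = 8 - I I E = 8 - I^{2} E = 8 - E I^{2}$)
$g{\left(C \right)} = 40 + 2 C^{2}$ ($g{\left(C \right)} = \left(C^{2} + C^{2}\right) + 40 = 2 C^{2} + 40 = 40 + 2 C^{2}$)
$D{\left(O,v \right)} = v \left(12 - O^{3}\right)$ ($D{\left(O,v \right)} = \left(4 - \left(-8 + O O^{2}\right)\right) v = \left(4 - \left(-8 + O^{3}\right)\right) v = \left(12 - O^{3}\right) v = v \left(12 - O^{3}\right)$)
$\left(J{\left(-146,-202 \right)} + 7428\right) \left(g{\left(135 \right)} + D{\left(205,-41 \right)}\right) = \left(72 + 7428\right) \left(\left(40 + 2 \cdot 135^{2}\right) - 41 \left(12 - 205^{3}\right)\right) = 7500 \left(\left(40 + 2 \cdot 18225\right) - 41 \left(12 - 8615125\right)\right) = 7500 \left(\left(40 + 36450\right) - 41 \left(12 - 8615125\right)\right) = 7500 \left(36490 - -353219633\right) = 7500 \left(36490 + 353219633\right) = 7500 \cdot 353256123 = 2649420922500$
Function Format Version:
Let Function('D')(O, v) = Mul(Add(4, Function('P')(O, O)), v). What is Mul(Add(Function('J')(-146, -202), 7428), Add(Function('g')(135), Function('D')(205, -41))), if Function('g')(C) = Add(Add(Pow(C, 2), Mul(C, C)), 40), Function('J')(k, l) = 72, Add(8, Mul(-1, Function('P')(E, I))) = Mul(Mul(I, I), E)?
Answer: 2649420922500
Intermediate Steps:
Function('P')(E, I) = Add(8, Mul(-1, E, Pow(I, 2))) (Function('P')(E, I) = Add(8, Mul(-1, Mul(Mul(I, I), E))) = Add(8, Mul(-1, Mul(Pow(I, 2), E))) = Add(8, Mul(-1, Mul(E, Pow(I, 2)))) = Add(8, Mul(-1, E, Pow(I, 2))))
Function('g')(C) = Add(40, Mul(2, Pow(C, 2))) (Function('g')(C) = Add(Add(Pow(C, 2), Pow(C, 2)), 40) = Add(Mul(2, Pow(C, 2)), 40) = Add(40, Mul(2, Pow(C, 2))))
Function('D')(O, v) = Mul(v, Add(12, Mul(-1, Pow(O, 3)))) (Function('D')(O, v) = Mul(Add(4, Add(8, Mul(-1, O, Pow(O, 2)))), v) = Mul(Add(4, Add(8, Mul(-1, Pow(O, 3)))), v) = Mul(Add(12, Mul(-1, Pow(O, 3))), v) = Mul(v, Add(12, Mul(-1, Pow(O, 3)))))
Mul(Add(Function('J')(-146, -202), 7428), Add(Function('g')(135), Function('D')(205, -41))) = Mul(Add(72, 7428), Add(Add(40, Mul(2, Pow(135, 2))), Mul(-41, Add(12, Mul(-1, Pow(205, 3)))))) = Mul(7500, Add(Add(40, Mul(2, 18225)), Mul(-41, Add(12, Mul(-1, 8615125))))) = Mul(7500, Add(Add(40, 36450), Mul(-41, Add(12, -8615125)))) = Mul(7500, Add(36490, Mul(-41, -8615113))) = Mul(7500, Add(36490, 353219633)) = Mul(7500, 353256123) = 2649420922500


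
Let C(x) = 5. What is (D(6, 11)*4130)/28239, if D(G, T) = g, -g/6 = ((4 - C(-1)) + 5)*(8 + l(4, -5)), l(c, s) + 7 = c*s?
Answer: 627760/9413 ≈ 66.691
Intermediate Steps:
l(c, s) = -7 + c*s
g = 456 (g = -6*((4 - 1*5) + 5)*(8 + (-7 + 4*(-5))) = -6*((4 - 5) + 5)*(8 + (-7 - 20)) = -6*(-1 + 5)*(8 - 27) = -24*(-19) = -6*(-76) = 456)
D(G, T) = 456
(D(6, 11)*4130)/28239 = (456*4130)/28239 = 1883280*(1/28239) = 627760/9413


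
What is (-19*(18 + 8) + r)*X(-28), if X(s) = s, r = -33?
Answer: 14756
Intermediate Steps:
(-19*(18 + 8) + r)*X(-28) = (-19*(18 + 8) - 33)*(-28) = (-19*26 - 33)*(-28) = (-494 - 33)*(-28) = -527*(-28) = 14756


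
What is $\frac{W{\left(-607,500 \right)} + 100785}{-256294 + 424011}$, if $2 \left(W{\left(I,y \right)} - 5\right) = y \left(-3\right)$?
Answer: $\frac{100040}{167717} \approx 0.59648$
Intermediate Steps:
$W{\left(I,y \right)} = 5 - \frac{3 y}{2}$ ($W{\left(I,y \right)} = 5 + \frac{y \left(-3\right)}{2} = 5 + \frac{\left(-3\right) y}{2} = 5 - \frac{3 y}{2}$)
$\frac{W{\left(-607,500 \right)} + 100785}{-256294 + 424011} = \frac{\left(5 - 750\right) + 100785}{-256294 + 424011} = \frac{\left(5 - 750\right) + 100785}{167717} = \left(-745 + 100785\right) \frac{1}{167717} = 100040 \cdot \frac{1}{167717} = \frac{100040}{167717}$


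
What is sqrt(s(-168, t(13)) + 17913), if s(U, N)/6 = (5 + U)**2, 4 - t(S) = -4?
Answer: 3*sqrt(19703) ≈ 421.10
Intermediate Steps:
t(S) = 8 (t(S) = 4 - 1*(-4) = 4 + 4 = 8)
s(U, N) = 6*(5 + U)**2
sqrt(s(-168, t(13)) + 17913) = sqrt(6*(5 - 168)**2 + 17913) = sqrt(6*(-163)**2 + 17913) = sqrt(6*26569 + 17913) = sqrt(159414 + 17913) = sqrt(177327) = 3*sqrt(19703)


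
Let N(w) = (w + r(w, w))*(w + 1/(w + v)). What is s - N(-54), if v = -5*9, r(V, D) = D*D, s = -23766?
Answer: 1438920/11 ≈ 1.3081e+5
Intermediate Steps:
r(V, D) = D²
v = -45
N(w) = (w + w²)*(w + 1/(-45 + w)) (N(w) = (w + w²)*(w + 1/(w - 45)) = (w + w²)*(w + 1/(-45 + w)))
s - N(-54) = -23766 - (-54)*(1 + (-54)³ - 44*(-54) - 44*(-54)²)/(-45 - 54) = -23766 - (-54)*(1 - 157464 + 2376 - 44*2916)/(-99) = -23766 - (-54)*(-1)*(1 - 157464 + 2376 - 128304)/99 = -23766 - (-54)*(-1)*(-283391)/99 = -23766 - 1*(-1700346/11) = -23766 + 1700346/11 = 1438920/11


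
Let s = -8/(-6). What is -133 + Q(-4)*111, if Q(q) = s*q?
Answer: -725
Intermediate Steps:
s = 4/3 (s = -8*(-⅙) = 4/3 ≈ 1.3333)
Q(q) = 4*q/3
-133 + Q(-4)*111 = -133 + ((4/3)*(-4))*111 = -133 - 16/3*111 = -133 - 592 = -725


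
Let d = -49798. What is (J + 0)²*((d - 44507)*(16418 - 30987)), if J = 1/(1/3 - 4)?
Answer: 12365365905/121 ≈ 1.0219e+8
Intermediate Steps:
J = -3/11 (J = 1/(⅓ - 4) = 1/(-11/3) = -3/11 ≈ -0.27273)
(J + 0)²*((d - 44507)*(16418 - 30987)) = (-3/11 + 0)²*((-49798 - 44507)*(16418 - 30987)) = (-3/11)²*(-94305*(-14569)) = (9/121)*1373929545 = 12365365905/121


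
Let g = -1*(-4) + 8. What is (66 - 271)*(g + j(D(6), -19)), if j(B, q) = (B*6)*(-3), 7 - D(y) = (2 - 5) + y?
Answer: 12300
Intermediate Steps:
D(y) = 10 - y (D(y) = 7 - ((2 - 5) + y) = 7 - (-3 + y) = 7 + (3 - y) = 10 - y)
j(B, q) = -18*B (j(B, q) = (6*B)*(-3) = -18*B)
g = 12 (g = 4 + 8 = 12)
(66 - 271)*(g + j(D(6), -19)) = (66 - 271)*(12 - 18*(10 - 1*6)) = -205*(12 - 18*(10 - 6)) = -205*(12 - 18*4) = -205*(12 - 72) = -205*(-60) = 12300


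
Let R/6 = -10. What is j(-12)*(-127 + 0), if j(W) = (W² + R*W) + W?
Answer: -108204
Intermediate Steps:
R = -60 (R = 6*(-10) = -60)
j(W) = W² - 59*W (j(W) = (W² - 60*W) + W = W² - 59*W)
j(-12)*(-127 + 0) = (-12*(-59 - 12))*(-127 + 0) = -12*(-71)*(-127) = 852*(-127) = -108204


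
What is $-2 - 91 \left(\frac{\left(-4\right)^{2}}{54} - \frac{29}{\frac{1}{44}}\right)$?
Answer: $\frac{3134350}{27} \approx 1.1609 \cdot 10^{5}$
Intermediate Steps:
$-2 - 91 \left(\frac{\left(-4\right)^{2}}{54} - \frac{29}{\frac{1}{44}}\right) = -2 - 91 \left(16 \cdot \frac{1}{54} - 29 \frac{1}{\frac{1}{44}}\right) = -2 - 91 \left(\frac{8}{27} - 1276\right) = -2 - - \frac{3134404}{27} = -2 + \frac{3134404}{27} = \frac{3134350}{27}$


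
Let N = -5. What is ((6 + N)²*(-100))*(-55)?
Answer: 5500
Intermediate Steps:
((6 + N)²*(-100))*(-55) = ((6 - 5)²*(-100))*(-55) = (1²*(-100))*(-55) = (1*(-100))*(-55) = -100*(-55) = 5500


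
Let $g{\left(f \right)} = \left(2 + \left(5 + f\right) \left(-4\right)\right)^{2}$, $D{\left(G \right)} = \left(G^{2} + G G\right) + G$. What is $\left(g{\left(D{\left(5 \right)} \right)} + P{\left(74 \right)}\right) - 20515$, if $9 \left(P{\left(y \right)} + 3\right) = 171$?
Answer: $36145$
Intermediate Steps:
$P{\left(y \right)} = 16$ ($P{\left(y \right)} = -3 + \frac{1}{9} \cdot 171 = -3 + 19 = 16$)
$D{\left(G \right)} = G + 2 G^{2}$ ($D{\left(G \right)} = \left(G^{2} + G^{2}\right) + G = 2 G^{2} + G = G + 2 G^{2}$)
$g{\left(f \right)} = \left(-18 - 4 f\right)^{2}$ ($g{\left(f \right)} = \left(2 - \left(20 + 4 f\right)\right)^{2} = \left(-18 - 4 f\right)^{2}$)
$\left(g{\left(D{\left(5 \right)} \right)} + P{\left(74 \right)}\right) - 20515 = \left(4 \left(9 + 2 \cdot 5 \left(1 + 2 \cdot 5\right)\right)^{2} + 16\right) - 20515 = \left(4 \left(9 + 2 \cdot 5 \left(1 + 10\right)\right)^{2} + 16\right) - 20515 = \left(4 \left(9 + 2 \cdot 5 \cdot 11\right)^{2} + 16\right) - 20515 = \left(4 \left(9 + 2 \cdot 55\right)^{2} + 16\right) - 20515 = \left(4 \left(9 + 110\right)^{2} + 16\right) - 20515 = \left(4 \cdot 119^{2} + 16\right) - 20515 = \left(4 \cdot 14161 + 16\right) - 20515 = \left(56644 + 16\right) - 20515 = 56660 - 20515 = 36145$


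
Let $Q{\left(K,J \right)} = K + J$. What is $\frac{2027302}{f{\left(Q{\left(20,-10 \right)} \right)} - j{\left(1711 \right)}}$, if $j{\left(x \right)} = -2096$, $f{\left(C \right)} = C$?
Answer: $\frac{1013651}{1053} \approx 962.63$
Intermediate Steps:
$Q{\left(K,J \right)} = J + K$
$\frac{2027302}{f{\left(Q{\left(20,-10 \right)} \right)} - j{\left(1711 \right)}} = \frac{2027302}{\left(-10 + 20\right) - -2096} = \frac{2027302}{10 + 2096} = \frac{2027302}{2106} = 2027302 \cdot \frac{1}{2106} = \frac{1013651}{1053}$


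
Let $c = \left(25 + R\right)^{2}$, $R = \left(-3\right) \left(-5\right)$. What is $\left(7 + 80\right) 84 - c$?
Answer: $5708$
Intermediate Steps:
$R = 15$
$c = 1600$ ($c = \left(25 + 15\right)^{2} = 40^{2} = 1600$)
$\left(7 + 80\right) 84 - c = \left(7 + 80\right) 84 - 1600 = 87 \cdot 84 - 1600 = 7308 - 1600 = 5708$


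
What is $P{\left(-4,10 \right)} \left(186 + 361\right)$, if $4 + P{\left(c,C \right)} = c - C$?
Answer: $-9846$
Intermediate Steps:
$P{\left(c,C \right)} = -4 + c - C$ ($P{\left(c,C \right)} = -4 - \left(C - c\right) = -4 + c - C$)
$P{\left(-4,10 \right)} \left(186 + 361\right) = \left(-4 - 4 - 10\right) \left(186 + 361\right) = \left(-4 - 4 - 10\right) 547 = \left(-18\right) 547 = -9846$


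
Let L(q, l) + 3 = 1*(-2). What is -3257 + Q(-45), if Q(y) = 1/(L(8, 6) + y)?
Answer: -162851/50 ≈ -3257.0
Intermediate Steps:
L(q, l) = -5 (L(q, l) = -3 + 1*(-2) = -3 - 2 = -5)
Q(y) = 1/(-5 + y)
-3257 + Q(-45) = -3257 + 1/(-5 - 45) = -3257 + 1/(-50) = -3257 - 1/50 = -162851/50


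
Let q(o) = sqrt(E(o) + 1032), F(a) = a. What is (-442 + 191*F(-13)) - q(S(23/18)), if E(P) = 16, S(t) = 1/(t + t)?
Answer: -2925 - 2*sqrt(262) ≈ -2957.4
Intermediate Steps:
S(t) = 1/(2*t)
q(o) = 2*sqrt(262) (q(o) = sqrt(16 + 1032) = sqrt(1048) = 2*sqrt(262))
(-442 + 191*F(-13)) - q(S(23/18)) = (-442 + 191*(-13)) - 2*sqrt(262) = (-442 - 2483) - 2*sqrt(262) = -2925 - 2*sqrt(262)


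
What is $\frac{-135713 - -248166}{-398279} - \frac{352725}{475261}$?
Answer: $- \frac{193927485508}{189286475819} \approx -1.0245$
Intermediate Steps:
$\frac{-135713 - -248166}{-398279} - \frac{352725}{475261} = \left(-135713 + 248166\right) \left(- \frac{1}{398279}\right) - \frac{352725}{475261} = 112453 \left(- \frac{1}{398279}\right) - \frac{352725}{475261} = - \frac{112453}{398279} - \frac{352725}{475261} = - \frac{193927485508}{189286475819}$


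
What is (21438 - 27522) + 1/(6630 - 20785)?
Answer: -86119021/14155 ≈ -6084.0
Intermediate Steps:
(21438 - 27522) + 1/(6630 - 20785) = -6084 + 1/(-14155) = -6084 - 1/14155 = -86119021/14155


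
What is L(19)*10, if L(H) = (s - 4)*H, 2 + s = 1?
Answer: -950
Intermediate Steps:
s = -1 (s = -2 + 1 = -1)
L(H) = -5*H (L(H) = (-1 - 4)*H = -5*H)
L(19)*10 = -5*19*10 = -95*10 = -950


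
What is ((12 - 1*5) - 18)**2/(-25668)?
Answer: -121/25668 ≈ -0.0047140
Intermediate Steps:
((12 - 1*5) - 18)**2/(-25668) = ((12 - 5) - 18)**2*(-1/25668) = (7 - 18)**2*(-1/25668) = (-11)**2*(-1/25668) = 121*(-1/25668) = -121/25668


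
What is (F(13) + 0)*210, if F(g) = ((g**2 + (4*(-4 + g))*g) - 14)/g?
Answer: 130830/13 ≈ 10064.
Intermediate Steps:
F(g) = (-14 + g**2 + g*(-16 + 4*g))/g (F(g) = ((g**2 + (-16 + 4*g)*g) - 14)/g = ((g**2 + g*(-16 + 4*g)) - 14)/g = (-14 + g**2 + g*(-16 + 4*g))/g)
(F(13) + 0)*210 = ((-16 - 14/13 + 5*13) + 0)*210 = ((-16 - 14*1/13 + 65) + 0)*210 = ((-16 - 14/13 + 65) + 0)*210 = (623/13 + 0)*210 = (623/13)*210 = 130830/13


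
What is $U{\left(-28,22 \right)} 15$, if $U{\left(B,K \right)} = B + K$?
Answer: $-90$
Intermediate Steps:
$U{\left(-28,22 \right)} 15 = \left(-28 + 22\right) 15 = \left(-6\right) 15 = -90$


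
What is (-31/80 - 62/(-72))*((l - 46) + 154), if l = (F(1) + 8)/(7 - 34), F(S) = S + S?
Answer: 495473/9720 ≈ 50.975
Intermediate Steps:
F(S) = 2*S
l = -10/27 (l = (2*1 + 8)/(7 - 34) = (2 + 8)/(-27) = 10*(-1/27) = -10/27 ≈ -0.37037)
(-31/80 - 62/(-72))*((l - 46) + 154) = (-31/80 - 62/(-72))*((-10/27 - 46) + 154) = (-31*1/80 - 62*(-1/72))*(-1252/27 + 154) = (-31/80 + 31/36)*(2906/27) = (341/720)*(2906/27) = 495473/9720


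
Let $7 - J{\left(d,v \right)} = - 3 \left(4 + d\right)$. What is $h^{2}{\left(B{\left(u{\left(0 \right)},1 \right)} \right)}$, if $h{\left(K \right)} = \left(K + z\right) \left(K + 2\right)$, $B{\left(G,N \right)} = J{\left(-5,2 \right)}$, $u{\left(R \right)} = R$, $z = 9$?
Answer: $6084$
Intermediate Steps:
$J{\left(d,v \right)} = 19 + 3 d$ ($J{\left(d,v \right)} = 7 - - 3 \left(4 + d\right) = 7 - \left(-12 - 3 d\right) = 7 + \left(12 + 3 d\right) = 19 + 3 d$)
$B{\left(G,N \right)} = 4$ ($B{\left(G,N \right)} = 19 + 3 \left(-5\right) = 19 - 15 = 4$)
$h{\left(K \right)} = \left(2 + K\right) \left(9 + K\right)$ ($h{\left(K \right)} = \left(K + 9\right) \left(K + 2\right) = \left(9 + K\right) \left(2 + K\right) = \left(2 + K\right) \left(9 + K\right)$)
$h^{2}{\left(B{\left(u{\left(0 \right)},1 \right)} \right)} = \left(18 + 4^{2} + 11 \cdot 4\right)^{2} = \left(18 + 16 + 44\right)^{2} = 78^{2} = 6084$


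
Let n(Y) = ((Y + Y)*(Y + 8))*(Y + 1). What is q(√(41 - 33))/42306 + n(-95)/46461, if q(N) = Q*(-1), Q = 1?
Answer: -21911985127/655193022 ≈ -33.444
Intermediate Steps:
n(Y) = 2*Y*(1 + Y)*(8 + Y) (n(Y) = ((2*Y)*(8 + Y))*(1 + Y) = (2*Y*(8 + Y))*(1 + Y) = 2*Y*(1 + Y)*(8 + Y))
q(N) = -1 (q(N) = 1*(-1) = -1)
q(√(41 - 33))/42306 + n(-95)/46461 = -1/42306 + (2*(-95)*(8 + (-95)² + 9*(-95)))/46461 = -1*1/42306 + (2*(-95)*(8 + 9025 - 855))*(1/46461) = -1/42306 + (2*(-95)*8178)*(1/46461) = -1/42306 - 1553820*1/46461 = -1/42306 - 517940/15487 = -21911985127/655193022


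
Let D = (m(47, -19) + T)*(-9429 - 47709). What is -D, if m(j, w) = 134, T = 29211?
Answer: 1676714610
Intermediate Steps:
D = -1676714610 (D = (134 + 29211)*(-9429 - 47709) = 29345*(-57138) = -1676714610)
-D = -1*(-1676714610) = 1676714610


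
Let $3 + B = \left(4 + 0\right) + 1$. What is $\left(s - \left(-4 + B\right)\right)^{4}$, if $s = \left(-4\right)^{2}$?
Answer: $104976$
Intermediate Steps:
$s = 16$
$B = 2$ ($B = -3 + \left(\left(4 + 0\right) + 1\right) = -3 + \left(4 + 1\right) = -3 + 5 = 2$)
$\left(s - \left(-4 + B\right)\right)^{4} = \left(16 - \left(-4 + 2\right)\right)^{4} = \left(16 - -2\right)^{4} = \left(16 + 2\right)^{4} = 18^{4} = 104976$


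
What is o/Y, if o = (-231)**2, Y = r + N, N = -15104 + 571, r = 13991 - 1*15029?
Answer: -53361/15571 ≈ -3.4269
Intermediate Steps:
r = -1038 (r = 13991 - 15029 = -1038)
N = -14533
Y = -15571 (Y = -1038 - 14533 = -15571)
o = 53361
o/Y = 53361/(-15571) = 53361*(-1/15571) = -53361/15571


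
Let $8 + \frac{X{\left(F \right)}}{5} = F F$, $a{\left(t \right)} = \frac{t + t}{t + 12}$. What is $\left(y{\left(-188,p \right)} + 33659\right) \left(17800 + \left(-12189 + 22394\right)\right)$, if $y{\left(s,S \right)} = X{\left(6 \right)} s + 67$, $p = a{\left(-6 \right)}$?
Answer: $207405030$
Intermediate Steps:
$a{\left(t \right)} = \frac{2 t}{12 + t}$
$p = -2$ ($p = 2 \left(-6\right) \frac{1}{12 - 6} = 2 \left(-6\right) \frac{1}{6} = -2$)
$X{\left(F \right)} = -40 + 5 F^{2}$ ($X{\left(F \right)} = -40 + 5 F F = -40 + 5 F^{2}$)
$y{\left(s,S \right)} = 67 + 140 s$ ($y{\left(s,S \right)} = \left(-40 + 5 \cdot 6^{2}\right) s + 67 = \left(-40 + 5 \cdot 36\right) s + 67 = \left(-40 + 180\right) s + 67 = 140 s + 67 = 67 + 140 s$)
$\left(y{\left(-188,p \right)} + 33659\right) \left(17800 + \left(-12189 + 22394\right)\right) = \left(\left(67 + 140 \left(-188\right)\right) + 33659\right) \left(17800 + \left(-12189 + 22394\right)\right) = \left(\left(67 - 26320\right) + 33659\right) \left(17800 + 10205\right) = \left(-26253 + 33659\right) 28005 = 7406 \cdot 28005 = 207405030$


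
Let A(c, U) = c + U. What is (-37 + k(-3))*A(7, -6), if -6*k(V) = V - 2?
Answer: -217/6 ≈ -36.167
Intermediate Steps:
A(c, U) = U + c
k(V) = ⅓ - V/6 (k(V) = -(V - 2)/6 = -(-2 + V)/6 = ⅓ - V/6)
(-37 + k(-3))*A(7, -6) = (-37 + (⅓ - ⅙*(-3)))*(-6 + 7) = (-37 + (⅓ + ½))*1 = (-37 + ⅚)*1 = -217/6*1 = -217/6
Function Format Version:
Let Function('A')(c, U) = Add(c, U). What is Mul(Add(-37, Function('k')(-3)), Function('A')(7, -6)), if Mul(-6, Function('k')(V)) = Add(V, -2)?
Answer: Rational(-217, 6) ≈ -36.167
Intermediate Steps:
Function('A')(c, U) = Add(U, c)
Function('k')(V) = Add(Rational(1, 3), Mul(Rational(-1, 6), V)) (Function('k')(V) = Mul(Rational(-1, 6), Add(V, -2)) = Mul(Rational(-1, 6), Add(-2, V)) = Add(Rational(1, 3), Mul(Rational(-1, 6), V)))
Mul(Add(-37, Function('k')(-3)), Function('A')(7, -6)) = Mul(Add(-37, Add(Rational(1, 3), Mul(Rational(-1, 6), -3))), Add(-6, 7)) = Mul(Add(-37, Add(Rational(1, 3), Rational(1, 2))), 1) = Mul(Add(-37, Rational(5, 6)), 1) = Mul(Rational(-217, 6), 1) = Rational(-217, 6)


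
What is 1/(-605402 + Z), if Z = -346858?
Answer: -1/952260 ≈ -1.0501e-6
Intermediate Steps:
1/(-605402 + Z) = 1/(-605402 - 346858) = 1/(-952260) = -1/952260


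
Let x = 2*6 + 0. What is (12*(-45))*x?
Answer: -6480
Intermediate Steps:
x = 12 (x = 12 + 0 = 12)
(12*(-45))*x = (12*(-45))*12 = -540*12 = -6480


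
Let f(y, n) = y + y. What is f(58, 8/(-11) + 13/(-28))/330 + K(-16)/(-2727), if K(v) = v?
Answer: 53602/149985 ≈ 0.35738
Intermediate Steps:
f(y, n) = 2*y
f(58, 8/(-11) + 13/(-28))/330 + K(-16)/(-2727) = (2*58)/330 - 16/(-2727) = 116*(1/330) - 16*(-1/2727) = 58/165 + 16/2727 = 53602/149985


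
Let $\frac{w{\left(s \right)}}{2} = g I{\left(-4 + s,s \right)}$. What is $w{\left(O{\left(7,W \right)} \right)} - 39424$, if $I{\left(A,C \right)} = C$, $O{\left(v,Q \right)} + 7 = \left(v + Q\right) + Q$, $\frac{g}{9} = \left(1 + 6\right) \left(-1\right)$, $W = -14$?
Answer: $-35896$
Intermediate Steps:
$g = -63$ ($g = 9 \left(1 + 6\right) \left(-1\right) = 9 \cdot 7 \left(-1\right) = 9 \left(-7\right) = -63$)
$O{\left(v,Q \right)} = -7 + v + 2 Q$ ($O{\left(v,Q \right)} = -7 + \left(\left(v + Q\right) + Q\right) = -7 + \left(\left(Q + v\right) + Q\right) = -7 + \left(v + 2 Q\right) = -7 + v + 2 Q$)
$w{\left(s \right)} = - 126 s$ ($w{\left(s \right)} = 2 \left(- 63 s\right) = - 126 s$)
$w{\left(O{\left(7,W \right)} \right)} - 39424 = - 126 \left(-7 + 7 + 2 \left(-14\right)\right) - 39424 = - 126 \left(-7 + 7 - 28\right) - 39424 = \left(-126\right) \left(-28\right) - 39424 = 3528 - 39424 = -35896$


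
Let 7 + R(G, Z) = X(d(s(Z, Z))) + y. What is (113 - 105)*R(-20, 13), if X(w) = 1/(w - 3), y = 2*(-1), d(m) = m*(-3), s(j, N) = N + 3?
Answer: -3680/51 ≈ -72.157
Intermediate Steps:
s(j, N) = 3 + N
d(m) = -3*m
y = -2
X(w) = 1/(-3 + w)
R(G, Z) = -9 + 1/(-12 - 3*Z) (R(G, Z) = -7 + (1/(-3 - 3*(3 + Z)) - 2) = -7 + (1/(-3 + (-9 - 3*Z)) - 2) = -7 + (1/(-12 - 3*Z) - 2) = -7 + (-2 + 1/(-12 - 3*Z)) = -9 + 1/(-12 - 3*Z))
(113 - 105)*R(-20, 13) = (113 - 105)*((-109 - 27*13)/(3*(4 + 13))) = 8*((⅓)*(-109 - 351)/17) = 8*((⅓)*(1/17)*(-460)) = 8*(-460/51) = -3680/51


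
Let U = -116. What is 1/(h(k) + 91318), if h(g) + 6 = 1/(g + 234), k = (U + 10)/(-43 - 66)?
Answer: 25612/2338683053 ≈ 1.0951e-5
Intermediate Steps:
k = 106/109 (k = (-116 + 10)/(-43 - 66) = -106/(-109) = -106*(-1/109) = 106/109 ≈ 0.97248)
h(g) = -6 + 1/(234 + g) (h(g) = -6 + 1/(g + 234) = -6 + 1/(234 + g))
1/(h(k) + 91318) = 1/((-1403 - 6*106/109)/(234 + 106/109) + 91318) = 1/((-1403 - 636/109)/(25612/109) + 91318) = 1/((109/25612)*(-153563/109) + 91318) = 1/(-153563/25612 + 91318) = 1/(2338683053/25612) = 25612/2338683053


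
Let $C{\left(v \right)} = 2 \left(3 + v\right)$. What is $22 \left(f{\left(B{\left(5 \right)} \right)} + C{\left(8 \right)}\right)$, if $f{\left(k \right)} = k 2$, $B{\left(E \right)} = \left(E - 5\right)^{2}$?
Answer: $484$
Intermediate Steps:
$C{\left(v \right)} = 6 + 2 v$
$B{\left(E \right)} = \left(-5 + E\right)^{2}$
$f{\left(k \right)} = 2 k$
$22 \left(f{\left(B{\left(5 \right)} \right)} + C{\left(8 \right)}\right) = 22 \left(2 \left(-5 + 5\right)^{2} + \left(6 + 2 \cdot 8\right)\right) = 22 \left(2 \cdot 0^{2} + \left(6 + 16\right)\right) = 22 \left(2 \cdot 0 + 22\right) = 22 \left(0 + 22\right) = 22 \cdot 22 = 484$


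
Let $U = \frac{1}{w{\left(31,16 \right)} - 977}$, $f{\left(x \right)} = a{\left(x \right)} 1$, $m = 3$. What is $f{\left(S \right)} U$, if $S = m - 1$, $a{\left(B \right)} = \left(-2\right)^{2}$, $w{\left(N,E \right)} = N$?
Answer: $- \frac{2}{473} \approx -0.0042283$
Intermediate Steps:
$a{\left(B \right)} = 4$
$S = 2$ ($S = 3 - 1 = 2$)
$f{\left(x \right)} = 4$ ($f{\left(x \right)} = 4 \cdot 1 = 4$)
$U = - \frac{1}{946}$ ($U = \frac{1}{31 - 977} = \frac{1}{-946} = - \frac{1}{946} \approx -0.0010571$)
$f{\left(S \right)} U = 4 \left(- \frac{1}{946}\right) = - \frac{2}{473}$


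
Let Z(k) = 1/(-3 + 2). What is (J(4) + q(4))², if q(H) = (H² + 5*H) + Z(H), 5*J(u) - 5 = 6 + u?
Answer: 1444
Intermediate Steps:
J(u) = 11/5 + u/5 (J(u) = 1 + (6 + u)/5 = 1 + (6/5 + u/5) = 11/5 + u/5)
Z(k) = -1 (Z(k) = 1/(-1) = -1)
q(H) = -1 + H² + 5*H (q(H) = (H² + 5*H) - 1 = -1 + H² + 5*H)
(J(4) + q(4))² = ((11/5 + (⅕)*4) + (-1 + 4² + 5*4))² = ((11/5 + ⅘) + (-1 + 16 + 20))² = (3 + 35)² = 38² = 1444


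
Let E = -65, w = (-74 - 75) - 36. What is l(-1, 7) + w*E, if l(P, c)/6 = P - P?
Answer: 12025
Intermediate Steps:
l(P, c) = 0 (l(P, c) = 6*(P - P) = 6*0 = 0)
w = -185 (w = -149 - 36 = -185)
l(-1, 7) + w*E = 0 - 185*(-65) = 0 + 12025 = 12025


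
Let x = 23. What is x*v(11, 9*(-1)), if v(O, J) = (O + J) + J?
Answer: -161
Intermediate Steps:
v(O, J) = O + 2*J (v(O, J) = (J + O) + J = O + 2*J)
x*v(11, 9*(-1)) = 23*(11 + 2*(9*(-1))) = 23*(11 + 2*(-9)) = 23*(11 - 18) = 23*(-7) = -161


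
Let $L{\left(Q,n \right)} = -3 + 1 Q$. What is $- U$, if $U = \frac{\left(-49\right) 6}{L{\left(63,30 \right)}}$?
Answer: $\frac{49}{10} \approx 4.9$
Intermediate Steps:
$L{\left(Q,n \right)} = -3 + Q$
$U = - \frac{49}{10}$ ($U = \frac{\left(-49\right) 6}{-3 + 63} = - \frac{294}{60} = \left(-294\right) \frac{1}{60} = - \frac{49}{10} \approx -4.9$)
$- U = \left(-1\right) \left(- \frac{49}{10}\right) = \frac{49}{10}$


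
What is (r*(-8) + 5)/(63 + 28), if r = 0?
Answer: 5/91 ≈ 0.054945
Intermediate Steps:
(r*(-8) + 5)/(63 + 28) = (0*(-8) + 5)/(63 + 28) = (0 + 5)/91 = 5*(1/91) = 5/91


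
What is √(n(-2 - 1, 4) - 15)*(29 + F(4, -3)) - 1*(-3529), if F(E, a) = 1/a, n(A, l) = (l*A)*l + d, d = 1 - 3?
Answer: 3529 + 86*I*√65/3 ≈ 3529.0 + 231.12*I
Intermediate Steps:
d = -2
n(A, l) = -2 + A*l² (n(A, l) = (l*A)*l - 2 = (A*l)*l - 2 = A*l² - 2 = -2 + A*l²)
√(n(-2 - 1, 4) - 15)*(29 + F(4, -3)) - 1*(-3529) = √((-2 + (-2 - 1)*4²) - 15)*(29 + 1/(-3)) - 1*(-3529) = √((-2 - 3*16) - 15)*(29 - ⅓) + 3529 = √((-2 - 48) - 15)*(86/3) + 3529 = √(-50 - 15)*(86/3) + 3529 = √(-65)*(86/3) + 3529 = (I*√65)*(86/3) + 3529 = 86*I*√65/3 + 3529 = 3529 + 86*I*√65/3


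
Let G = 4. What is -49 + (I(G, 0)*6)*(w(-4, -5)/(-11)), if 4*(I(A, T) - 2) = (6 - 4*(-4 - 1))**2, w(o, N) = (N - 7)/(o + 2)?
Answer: -6695/11 ≈ -608.64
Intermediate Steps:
w(o, N) = (-7 + N)/(2 + o)
I(A, T) = 171 (I(A, T) = 2 + (6 - 4*(-4 - 1))**2/4 = 2 + (6 - 4*(-5))**2/4 = 2 + (6 + 20)**2/4 = 2 + (1/4)*26**2 = 2 + (1/4)*676 = 2 + 169 = 171)
-49 + (I(G, 0)*6)*(w(-4, -5)/(-11)) = -49 + (171*6)*(((-7 - 5)/(2 - 4))/(-11)) = -49 + 1026*((-12/(-2))*(-1/11)) = -49 + 1026*(-1/2*(-12)*(-1/11)) = -49 + 1026*(6*(-1/11)) = -49 + 1026*(-6/11) = -49 - 6156/11 = -6695/11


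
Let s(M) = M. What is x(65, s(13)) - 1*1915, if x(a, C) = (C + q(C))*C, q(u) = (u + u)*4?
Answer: -394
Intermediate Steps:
q(u) = 8*u (q(u) = (2*u)*4 = 8*u)
x(a, C) = 9*C² (x(a, C) = (C + 8*C)*C = (9*C)*C = 9*C²)
x(65, s(13)) - 1*1915 = 9*13² - 1*1915 = 9*169 - 1915 = 1521 - 1915 = -394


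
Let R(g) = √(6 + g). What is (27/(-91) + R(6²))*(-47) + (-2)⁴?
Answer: 2725/91 - 47*√42 ≈ -274.65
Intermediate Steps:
(27/(-91) + R(6²))*(-47) + (-2)⁴ = (27/(-91) + √(6 + 6²))*(-47) + (-2)⁴ = (27*(-1/91) + √(6 + 36))*(-47) + 16 = (-27/91 + √42)*(-47) + 16 = (1269/91 - 47*√42) + 16 = 2725/91 - 47*√42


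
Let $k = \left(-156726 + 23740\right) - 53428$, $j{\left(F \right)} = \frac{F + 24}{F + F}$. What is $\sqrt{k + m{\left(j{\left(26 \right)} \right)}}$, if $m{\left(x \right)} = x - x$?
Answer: $i \sqrt{186414} \approx 431.76 i$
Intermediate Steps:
$j{\left(F \right)} = \frac{24 + F}{2 F}$
$m{\left(x \right)} = 0$
$k = -186414$ ($k = -132986 - 53428 = -186414$)
$\sqrt{k + m{\left(j{\left(26 \right)} \right)}} = \sqrt{-186414 + 0} = \sqrt{-186414} = i \sqrt{186414}$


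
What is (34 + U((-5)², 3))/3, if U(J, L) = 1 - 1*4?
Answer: 31/3 ≈ 10.333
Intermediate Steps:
U(J, L) = -3 (U(J, L) = 1 - 4 = -3)
(34 + U((-5)², 3))/3 = (34 - 3)/3 = 31*(⅓) = 31/3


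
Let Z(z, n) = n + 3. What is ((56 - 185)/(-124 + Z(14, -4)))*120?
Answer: 3096/25 ≈ 123.84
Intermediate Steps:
Z(z, n) = 3 + n
((56 - 185)/(-124 + Z(14, -4)))*120 = ((56 - 185)/(-124 + (3 - 4)))*120 = -129/(-124 - 1)*120 = -129/(-125)*120 = -129*(-1/125)*120 = (129/125)*120 = 3096/25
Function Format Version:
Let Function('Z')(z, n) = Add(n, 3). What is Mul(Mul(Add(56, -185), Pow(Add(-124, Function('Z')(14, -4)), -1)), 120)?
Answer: Rational(3096, 25) ≈ 123.84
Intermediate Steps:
Function('Z')(z, n) = Add(3, n)
Mul(Mul(Add(56, -185), Pow(Add(-124, Function('Z')(14, -4)), -1)), 120) = Mul(Mul(Add(56, -185), Pow(Add(-124, Add(3, -4)), -1)), 120) = Mul(Mul(-129, Pow(Add(-124, -1), -1)), 120) = Mul(Mul(-129, Pow(-125, -1)), 120) = Mul(Mul(-129, Rational(-1, 125)), 120) = Mul(Rational(129, 125), 120) = Rational(3096, 25)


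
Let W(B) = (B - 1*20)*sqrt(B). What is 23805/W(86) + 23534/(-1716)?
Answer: -11767/858 + 7935*sqrt(86)/1892 ≈ 25.179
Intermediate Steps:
W(B) = sqrt(B)*(-20 + B) (W(B) = (B - 20)*sqrt(B) = (-20 + B)*sqrt(B) = sqrt(B)*(-20 + B))
23805/W(86) + 23534/(-1716) = 23805/((sqrt(86)*(-20 + 86))) + 23534/(-1716) = 23805/((sqrt(86)*66)) + 23534*(-1/1716) = 23805/((66*sqrt(86))) - 11767/858 = 23805*(sqrt(86)/5676) - 11767/858 = 7935*sqrt(86)/1892 - 11767/858 = -11767/858 + 7935*sqrt(86)/1892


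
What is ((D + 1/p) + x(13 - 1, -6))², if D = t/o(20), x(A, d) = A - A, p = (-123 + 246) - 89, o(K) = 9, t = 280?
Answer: 90801841/93636 ≈ 969.73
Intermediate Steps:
p = 34 (p = 123 - 89 = 34)
x(A, d) = 0
D = 280/9 ≈ 31.111
((D + 1/p) + x(13 - 1, -6))² = ((280/9 + 1/34) + 0)² = (9529/306 + 0)² = (9529/306)² = 90801841/93636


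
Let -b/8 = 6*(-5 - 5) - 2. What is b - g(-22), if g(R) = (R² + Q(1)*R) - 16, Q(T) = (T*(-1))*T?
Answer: 6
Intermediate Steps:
Q(T) = -T² (Q(T) = (-T)*T = -T²)
g(R) = -16 + R² - R (g(R) = (R² + (-1*1²)*R) - 16 = (R² + (-1*1)*R) - 16 = (R² - R) - 16 = -16 + R² - R)
b = 496 (b = -8*(6*(-5 - 5) - 2) = -8*(6*(-10) - 2) = -8*(-60 - 2) = -8*(-62) = 496)
b - g(-22) = 496 - (-16 + (-22)² - 1*(-22)) = 496 - (-16 + 484 + 22) = 496 - 1*490 = 496 - 490 = 6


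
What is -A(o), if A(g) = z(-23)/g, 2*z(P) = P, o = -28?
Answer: -23/56 ≈ -0.41071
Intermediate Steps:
z(P) = P/2
A(g) = -23/(2*g) (A(g) = ((½)*(-23))/g = -23/(2*g))
-A(o) = -(-23)/(2*(-28)) = -(-23)*(-1)/(2*28) = -1*23/56 = -23/56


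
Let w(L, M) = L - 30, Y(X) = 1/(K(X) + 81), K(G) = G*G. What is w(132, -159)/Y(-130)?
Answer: 1732062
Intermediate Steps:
K(G) = G²
Y(X) = 1/(81 + X²) (Y(X) = 1/(X² + 81) = 1/(81 + X²))
w(L, M) = -30 + L
w(132, -159)/Y(-130) = (-30 + 132)/(1/(81 + (-130)²)) = 102/(1/(81 + 16900)) = 102/(1/16981) = 102*16981 = 1732062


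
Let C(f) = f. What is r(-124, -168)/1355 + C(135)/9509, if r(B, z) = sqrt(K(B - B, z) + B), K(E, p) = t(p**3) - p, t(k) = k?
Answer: 135/9509 + 2*I*sqrt(1185397)/1355 ≈ 0.014197 + 1.607*I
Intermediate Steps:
K(E, p) = p**3 - p
r(B, z) = sqrt(B + z**3 - z) (r(B, z) = sqrt((z**3 - z) + B) = sqrt(B + z**3 - z))
r(-124, -168)/1355 + C(135)/9509 = sqrt(-124 + (-168)**3 - 1*(-168))/1355 + 135/9509 = sqrt(-124 - 4741632 + 168)*(1/1355) + 135*(1/9509) = sqrt(-4741588)*(1/1355) + 135/9509 = (2*I*sqrt(1185397))*(1/1355) + 135/9509 = 2*I*sqrt(1185397)/1355 + 135/9509 = 135/9509 + 2*I*sqrt(1185397)/1355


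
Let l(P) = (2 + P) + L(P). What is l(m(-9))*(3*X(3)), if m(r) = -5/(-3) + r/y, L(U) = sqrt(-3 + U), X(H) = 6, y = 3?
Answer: 12 + 6*I*sqrt(39) ≈ 12.0 + 37.47*I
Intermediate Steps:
m(r) = 5/3 + r/3 (m(r) = -5/(-3) + r/3 = -5*(-1/3) + r*(1/3) = 5/3 + r/3)
l(P) = 2 + P + sqrt(-3 + P) (l(P) = (2 + P) + sqrt(-3 + P) = 2 + P + sqrt(-3 + P))
l(m(-9))*(3*X(3)) = (2 + (5/3 + (1/3)*(-9)) + sqrt(-3 + (5/3 + (1/3)*(-9))))*(3*6) = (2 + (5/3 - 3) + sqrt(-3 + (5/3 - 3)))*18 = (2 - 4/3 + sqrt(-3 - 4/3))*18 = (2 - 4/3 + sqrt(-13/3))*18 = (2 - 4/3 + I*sqrt(39)/3)*18 = (2/3 + I*sqrt(39)/3)*18 = 12 + 6*I*sqrt(39)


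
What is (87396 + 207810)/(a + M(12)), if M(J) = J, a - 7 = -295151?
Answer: -147603/147566 ≈ -1.0002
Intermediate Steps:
a = -295144 (a = 7 - 295151 = -295144)
(87396 + 207810)/(a + M(12)) = (87396 + 207810)/(-295144 + 12) = 295206/(-295132) = 295206*(-1/295132) = -147603/147566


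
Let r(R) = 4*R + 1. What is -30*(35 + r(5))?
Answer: -1680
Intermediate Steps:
r(R) = 1 + 4*R
-30*(35 + r(5)) = -30*(35 + (1 + 4*5)) = -30*(35 + (1 + 20)) = -30*(35 + 21) = -30*56 = -1680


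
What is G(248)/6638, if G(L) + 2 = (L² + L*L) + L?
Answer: 61627/3319 ≈ 18.568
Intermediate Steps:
G(L) = -2 + L + 2*L² (G(L) = -2 + ((L² + L*L) + L) = -2 + ((L² + L²) + L) = -2 + (2*L² + L) = -2 + (L + 2*L²) = -2 + L + 2*L²)
G(248)/6638 = (-2 + 248 + 2*248²)/6638 = (-2 + 248 + 2*61504)*(1/6638) = (-2 + 248 + 123008)*(1/6638) = 123254*(1/6638) = 61627/3319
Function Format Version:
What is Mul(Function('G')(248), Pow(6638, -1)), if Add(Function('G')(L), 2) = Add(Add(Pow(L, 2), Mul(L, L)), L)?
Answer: Rational(61627, 3319) ≈ 18.568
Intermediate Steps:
Function('G')(L) = Add(-2, L, Mul(2, Pow(L, 2))) (Function('G')(L) = Add(-2, Add(Add(Pow(L, 2), Mul(L, L)), L)) = Add(-2, Add(Add(Pow(L, 2), Pow(L, 2)), L)) = Add(-2, Add(Mul(2, Pow(L, 2)), L)) = Add(-2, Add(L, Mul(2, Pow(L, 2)))) = Add(-2, L, Mul(2, Pow(L, 2))))
Mul(Function('G')(248), Pow(6638, -1)) = Mul(Add(-2, 248, Mul(2, Pow(248, 2))), Pow(6638, -1)) = Mul(Add(-2, 248, Mul(2, 61504)), Rational(1, 6638)) = Mul(Add(-2, 248, 123008), Rational(1, 6638)) = Mul(123254, Rational(1, 6638)) = Rational(61627, 3319)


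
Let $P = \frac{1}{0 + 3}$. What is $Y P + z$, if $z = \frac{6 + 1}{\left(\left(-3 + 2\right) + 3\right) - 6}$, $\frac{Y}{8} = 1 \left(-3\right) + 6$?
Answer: $\frac{25}{4} \approx 6.25$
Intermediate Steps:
$P = \frac{1}{3} \approx 0.33333$
$Y = 24$ ($Y = 8 \left(1 \left(-3\right) + 6\right) = 8 \left(-3 + 6\right) = 8 \cdot 3 = 24$)
$z = - \frac{7}{4}$ ($z = \frac{7}{\left(-1 + 3\right) - 6} = \frac{7}{2 - 6} = \frac{7}{-4} = 7 \left(- \frac{1}{4}\right) = - \frac{7}{4} \approx -1.75$)
$Y P + z = 24 \cdot \frac{1}{3} - \frac{7}{4} = 8 - \frac{7}{4} = \frac{25}{4}$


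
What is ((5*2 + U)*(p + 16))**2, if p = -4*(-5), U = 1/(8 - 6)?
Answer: 142884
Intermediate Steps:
U = 1/2 ≈ 0.50000
p = 20
((5*2 + U)*(p + 16))**2 = ((5*2 + 1/2)*(20 + 16))**2 = ((10 + 1/2)*36)**2 = ((21/2)*36)**2 = 378**2 = 142884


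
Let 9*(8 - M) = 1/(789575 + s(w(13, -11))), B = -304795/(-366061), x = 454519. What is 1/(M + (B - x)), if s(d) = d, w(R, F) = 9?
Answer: -42644642256/19382423489024497 ≈ -2.2002e-6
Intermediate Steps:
B = 304795/366061 (B = -304795*(-1/366061) = 304795/366061 ≈ 0.83263)
M = 56850047/7106256 (M = 8 - 1/(9*(789575 + 9)) = 8 - ⅑/789584 = 8 - ⅑*1/789584 = 8 - 1/7106256 = 56850047/7106256 ≈ 8.0000)
1/(M + (B - x)) = 1/(56850047/7106256 + (304795/366061 - 1*454519)) = 1/(56850047/7106256 + (304795/366061 - 454519)) = 1/(56850047/7106256 - 166381374864/366061) = 1/(-19382423489024497/42644642256) = -42644642256/19382423489024497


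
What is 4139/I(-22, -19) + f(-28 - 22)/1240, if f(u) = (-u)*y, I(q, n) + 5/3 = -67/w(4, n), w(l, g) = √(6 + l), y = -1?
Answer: 76784645/4978724 - 2495817*√10/40151 ≈ -181.15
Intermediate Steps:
I(q, n) = -5/3 - 67*√10/10 (I(q, n) = -5/3 - 67/√(6 + 4) = -5/3 - 67*√10/10)
f(u) = u (f(u) = -u*(-1) = u)
4139/I(-22, -19) + f(-28 - 22)/1240 = 4139/(-5/3 - 67*√10/10) + (-28 - 22)/1240 = 4139/(-5/3 - 67*√10/10) - 50*1/1240 = 4139/(-5/3 - 67*√10/10) - 5/124 = -5/124 + 4139/(-5/3 - 67*√10/10)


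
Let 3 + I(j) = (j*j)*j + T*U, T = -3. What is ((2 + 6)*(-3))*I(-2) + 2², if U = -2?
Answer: 124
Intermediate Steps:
I(j) = 3 + j³ (I(j) = -3 + ((j*j)*j - 3*(-2)) = -3 + (j²*j + 6) = -3 + (j³ + 6) = -3 + (6 + j³) = 3 + j³)
((2 + 6)*(-3))*I(-2) + 2² = ((2 + 6)*(-3))*(3 + (-2)³) + 2² = (8*(-3))*(3 - 8) + 4 = -24*(-5) + 4 = 120 + 4 = 124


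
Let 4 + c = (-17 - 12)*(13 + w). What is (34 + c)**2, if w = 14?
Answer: 567009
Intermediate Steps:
c = -787 (c = -4 + (-17 - 12)*(13 + 14) = -4 - 29*27 = -4 - 783 = -787)
(34 + c)**2 = (34 - 787)**2 = (-753)**2 = 567009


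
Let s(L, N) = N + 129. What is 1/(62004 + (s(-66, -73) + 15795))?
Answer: 1/77855 ≈ 1.2844e-5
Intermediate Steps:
s(L, N) = 129 + N
1/(62004 + (s(-66, -73) + 15795)) = 1/(62004 + ((129 - 73) + 15795)) = 1/(62004 + (56 + 15795)) = 1/(62004 + 15851) = 1/77855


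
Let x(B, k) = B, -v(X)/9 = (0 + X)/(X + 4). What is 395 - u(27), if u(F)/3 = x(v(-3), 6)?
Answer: 314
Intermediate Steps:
v(X) = -9*X/(4 + X) (v(X) = -9*(0 + X)/(X + 4) = -9*X/(4 + X))
u(F) = 81 (u(F) = 3*(-9*(-3)/(4 - 3)) = 3*(-9*(-3)/1) = 3*(-9*(-3)*1) = 3*27 = 81)
395 - u(27) = 395 - 1*81 = 395 - 81 = 314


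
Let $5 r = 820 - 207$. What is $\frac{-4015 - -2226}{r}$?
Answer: $- \frac{8945}{613} \approx -14.592$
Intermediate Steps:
$r = \frac{613}{5}$ ($r = \frac{820 - 207}{5} = \frac{1}{5} \cdot 613 = \frac{613}{5} \approx 122.6$)
$\frac{-4015 - -2226}{r} = \frac{-4015 - -2226}{\frac{613}{5}} = \left(-4015 + 2226\right) \frac{5}{613} = \left(-1789\right) \frac{5}{613} = - \frac{8945}{613}$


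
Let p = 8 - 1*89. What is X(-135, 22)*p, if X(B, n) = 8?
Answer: -648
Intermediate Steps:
p = -81 (p = 8 - 89 = -81)
X(-135, 22)*p = 8*(-81) = -648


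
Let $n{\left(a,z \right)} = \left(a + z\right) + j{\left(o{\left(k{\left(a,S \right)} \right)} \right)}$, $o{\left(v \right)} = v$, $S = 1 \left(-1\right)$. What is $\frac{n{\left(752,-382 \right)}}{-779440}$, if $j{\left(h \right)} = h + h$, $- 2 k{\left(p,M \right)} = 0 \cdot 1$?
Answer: $- \frac{37}{77944} \approx -0.0004747$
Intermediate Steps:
$S = -1$
$k{\left(p,M \right)} = 0$ ($k{\left(p,M \right)} = - \frac{0 \cdot 1}{2} = \left(- \frac{1}{2}\right) 0 = 0$)
$j{\left(h \right)} = 2 h$
$n{\left(a,z \right)} = a + z$ ($n{\left(a,z \right)} = \left(a + z\right) + 2 \cdot 0 = \left(a + z\right) + 0 = a + z$)
$\frac{n{\left(752,-382 \right)}}{-779440} = \frac{752 - 382}{-779440} = 370 \left(- \frac{1}{779440}\right) = - \frac{37}{77944}$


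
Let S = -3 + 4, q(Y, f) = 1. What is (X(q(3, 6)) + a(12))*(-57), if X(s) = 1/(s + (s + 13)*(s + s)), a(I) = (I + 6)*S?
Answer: -29811/29 ≈ -1028.0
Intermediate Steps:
S = 1
a(I) = 6 + I (a(I) = (I + 6)*1 = (6 + I)*1 = 6 + I)
X(s) = 1/(s + 2*s*(13 + s)) (X(s) = 1/(s + (13 + s)*(2*s)) = 1/(s + 2*s*(13 + s)))
(X(q(3, 6)) + a(12))*(-57) = (1/(1*(27 + 2*1)) + (6 + 12))*(-57) = (1/(27 + 2) + 18)*(-57) = (1/29 + 18)*(-57) = (523/29)*(-57) = -29811/29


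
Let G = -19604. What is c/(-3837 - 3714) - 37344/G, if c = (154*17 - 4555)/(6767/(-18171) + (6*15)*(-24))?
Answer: 307470307357305/161418799600253 ≈ 1.9048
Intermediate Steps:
c = 35197227/39256127 (c = (2618 - 4555)/(6767*(-1/18171) + 90*(-24)) = -1937/(-6767/18171 - 2160) = -1937/(-39256127/18171) = -1937*(-18171/39256127) = 35197227/39256127 ≈ 0.89660)
c/(-3837 - 3714) - 37344/G = 35197227/(39256127*(-3837 - 3714)) - 37344/(-19604) = (35197227/39256127)/(-7551) - 37344*(-1/19604) = (35197227/39256127)*(-1/7551) + 9336/4901 = -3910803/32935890553 + 9336/4901 = 307470307357305/161418799600253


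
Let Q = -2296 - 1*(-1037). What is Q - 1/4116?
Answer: -5182045/4116 ≈ -1259.0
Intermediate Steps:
Q = -1259 (Q = -2296 + 1037 = -1259)
Q - 1/4116 = -1259 - 1/4116 = -5182045/4116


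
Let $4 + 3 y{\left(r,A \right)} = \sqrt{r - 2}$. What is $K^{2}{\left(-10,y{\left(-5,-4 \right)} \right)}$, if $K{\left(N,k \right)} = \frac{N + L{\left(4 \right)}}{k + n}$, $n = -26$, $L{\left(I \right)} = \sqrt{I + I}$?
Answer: $\frac{36 \left(5 - \sqrt{2}\right)^{2}}{\left(82 - i \sqrt{7}\right)^{2}} \approx 0.068626 + 0.0044331 i$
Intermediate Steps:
$L{\left(I \right)} = \sqrt{2} \sqrt{I}$ ($L{\left(I \right)} = \sqrt{2 I} = \sqrt{2} \sqrt{I}$)
$y{\left(r,A \right)} = - \frac{4}{3} + \frac{\sqrt{-2 + r}}{3}$ ($y{\left(r,A \right)} = - \frac{4}{3} + \frac{\sqrt{r - 2}}{3} = - \frac{4}{3} + \frac{\sqrt{-2 + r}}{3}$)
$K{\left(N,k \right)} = \frac{N + 2 \sqrt{2}}{-26 + k}$ ($K{\left(N,k \right)} = \frac{N + \sqrt{2} \sqrt{4}}{k - 26} = \frac{N + \sqrt{2} \cdot 2}{-26 + k} = \frac{N + 2 \sqrt{2}}{-26 + k}$)
$K^{2}{\left(-10,y{\left(-5,-4 \right)} \right)} = \left(\frac{-10 + 2 \sqrt{2}}{-26 - \left(\frac{4}{3} - \frac{\sqrt{-2 - 5}}{3}\right)}\right)^{2} = \left(\frac{-10 + 2 \sqrt{2}}{-26 - \left(\frac{4}{3} - \frac{\sqrt{-7}}{3}\right)}\right)^{2} = \left(\frac{-10 + 2 \sqrt{2}}{-26 - \left(\frac{4}{3} - \frac{i \sqrt{7}}{3}\right)}\right)^{2} = \left(\frac{-10 + 2 \sqrt{2}}{- \frac{82}{3} + \frac{i \sqrt{7}}{3}}\right)^{2} = \frac{\left(-10 + 2 \sqrt{2}\right)^{2}}{\left(- \frac{82}{3} + \frac{i \sqrt{7}}{3}\right)^{2}}$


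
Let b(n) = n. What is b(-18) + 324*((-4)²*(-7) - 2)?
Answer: -36954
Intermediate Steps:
b(-18) + 324*((-4)²*(-7) - 2) = -18 + 324*((-4)²*(-7) - 2) = -18 + 324*(16*(-7) - 2) = -18 + 324*(-112 - 2) = -18 + 324*(-114) = -18 - 36936 = -36954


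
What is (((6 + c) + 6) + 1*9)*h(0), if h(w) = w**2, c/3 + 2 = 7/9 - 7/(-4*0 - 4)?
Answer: 0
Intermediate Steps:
c = 19/12 (c = -6 + 3*(7/9 - 7/(-4*0 - 4)) = -6 + 3*(7*(1/9) - 7/(0 - 4)) = -6 + 3*(7/9 - 7/(-4)) = -6 + 3*(7/9 - 7*(-1/4)) = -6 + 3*(7/9 + 7/4) = -6 + 3*(91/36) = -6 + 91/12 = 19/12 ≈ 1.5833)
(((6 + c) + 6) + 1*9)*h(0) = (((6 + 19/12) + 6) + 1*9)*0**2 = ((91/12 + 6) + 9)*0 = (163/12 + 9)*0 = (271/12)*0 = 0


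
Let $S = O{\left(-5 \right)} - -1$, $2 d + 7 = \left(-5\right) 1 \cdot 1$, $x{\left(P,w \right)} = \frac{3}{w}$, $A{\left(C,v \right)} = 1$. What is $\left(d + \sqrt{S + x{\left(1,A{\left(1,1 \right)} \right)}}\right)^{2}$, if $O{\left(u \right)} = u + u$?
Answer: $\left(6 - i \sqrt{6}\right)^{2} \approx 30.0 - 29.394 i$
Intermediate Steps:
$O{\left(u \right)} = 2 u$
$d = -6$ ($d = - \frac{7}{2} + \frac{\left(-5\right) 1 \cdot 1}{2} = - \frac{7}{2} + \frac{\left(-5\right) 1}{2} = - \frac{7}{2} + \frac{1}{2} \left(-5\right) = - \frac{7}{2} - \frac{5}{2} = -6$)
$S = -9$ ($S = 2 \left(-5\right) - -1 = -10 + 1 = -9$)
$\left(d + \sqrt{S + x{\left(1,A{\left(1,1 \right)} \right)}}\right)^{2} = \left(-6 + \sqrt{-9 + \frac{3}{1}}\right)^{2} = \left(-6 + \sqrt{-9 + 3 \cdot 1}\right)^{2} = \left(-6 + \sqrt{-9 + 3}\right)^{2} = \left(-6 + \sqrt{-6}\right)^{2} = \left(-6 + i \sqrt{6}\right)^{2}$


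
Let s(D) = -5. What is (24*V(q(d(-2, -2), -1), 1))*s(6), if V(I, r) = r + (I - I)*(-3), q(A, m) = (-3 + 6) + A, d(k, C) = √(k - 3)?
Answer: -120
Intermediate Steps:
d(k, C) = √(-3 + k)
q(A, m) = 3 + A
V(I, r) = r (V(I, r) = r + 0*(-3) = r + 0 = r)
(24*V(q(d(-2, -2), -1), 1))*s(6) = (24*1)*(-5) = 24*(-5) = -120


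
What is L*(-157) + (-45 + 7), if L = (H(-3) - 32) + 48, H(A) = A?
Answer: -2079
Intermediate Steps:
L = 13 (L = (-3 - 32) + 48 = -35 + 48 = 13)
L*(-157) + (-45 + 7) = 13*(-157) + (-45 + 7) = -2041 - 38 = -2079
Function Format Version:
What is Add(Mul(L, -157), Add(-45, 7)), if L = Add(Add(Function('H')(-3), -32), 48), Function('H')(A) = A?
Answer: -2079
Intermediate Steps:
L = 13 (L = Add(Add(-3, -32), 48) = Add(-35, 48) = 13)
Add(Mul(L, -157), Add(-45, 7)) = Add(Mul(13, -157), Add(-45, 7)) = Add(-2041, -38) = -2079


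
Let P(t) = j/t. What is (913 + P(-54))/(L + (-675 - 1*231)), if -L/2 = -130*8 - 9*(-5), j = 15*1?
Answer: 16429/19512 ≈ 0.84199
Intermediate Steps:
j = 15
L = 1990 (L = -2*(-130*8 - 9*(-5)) = -2*(-1040 - 1*(-45)) = -2*(-1040 + 45) = -2*(-995) = 1990)
P(t) = 15/t
(913 + P(-54))/(L + (-675 - 1*231)) = (913 + 15/(-54))/(1990 + (-675 - 1*231)) = (913 + 15*(-1/54))/(1990 + (-675 - 231)) = (913 - 5/18)/(1990 - 906) = (16429/18)/1084 = (16429/18)*(1/1084) = 16429/19512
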